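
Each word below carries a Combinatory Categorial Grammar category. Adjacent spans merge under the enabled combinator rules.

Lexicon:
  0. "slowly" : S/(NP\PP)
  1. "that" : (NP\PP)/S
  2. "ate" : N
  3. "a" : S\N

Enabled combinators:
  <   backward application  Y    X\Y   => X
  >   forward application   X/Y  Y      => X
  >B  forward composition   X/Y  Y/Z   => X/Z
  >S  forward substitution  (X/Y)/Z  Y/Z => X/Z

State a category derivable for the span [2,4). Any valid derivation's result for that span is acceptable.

[0,4] S   >
  [0,1] "slowly" : S/(NP\PP)
  [1,4] NP\PP   >
    [1,2] "that" : (NP\PP)/S
    [2,4] S   <
      [2,3] "ate" : N
      [3,4] "a" : S\N

S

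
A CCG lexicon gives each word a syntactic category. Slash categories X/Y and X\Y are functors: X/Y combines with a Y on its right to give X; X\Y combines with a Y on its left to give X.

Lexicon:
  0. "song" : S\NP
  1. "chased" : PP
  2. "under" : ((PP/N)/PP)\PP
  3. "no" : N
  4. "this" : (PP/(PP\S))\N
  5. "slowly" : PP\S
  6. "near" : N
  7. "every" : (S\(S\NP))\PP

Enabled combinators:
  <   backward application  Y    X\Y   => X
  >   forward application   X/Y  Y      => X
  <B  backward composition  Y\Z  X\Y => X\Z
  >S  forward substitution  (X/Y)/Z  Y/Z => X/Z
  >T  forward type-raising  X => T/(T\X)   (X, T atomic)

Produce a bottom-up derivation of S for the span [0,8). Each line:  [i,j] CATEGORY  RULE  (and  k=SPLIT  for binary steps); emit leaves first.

[0,1] S\NP  lex  "song"
[1,2] PP  lex  "chased"
[2,3] ((PP/N)/PP)\PP  lex  "under"
[1,3] (PP/N)/PP  <  k=2
[3,4] N  lex  "no"
[4,5] (PP/(PP\S))\N  lex  "this"
[3,5] PP/(PP\S)  <  k=4
[5,6] PP\S  lex  "slowly"
[3,6] PP  >  k=5
[1,6] PP/N  >  k=3
[6,7] N  lex  "near"
[1,7] PP  >  k=6
[7,8] (S\(S\NP))\PP  lex  "every"
[1,8] S\(S\NP)  <  k=7
[0,8] S  <  k=1

[0,8] S   <
  [0,1] "song" : S\NP
  [1,8] S\(S\NP)   <
    [1,7] PP   >
      [1,6] PP/N   >
        [1,3] (PP/N)/PP   <
          [1,2] "chased" : PP
          [2,3] "under" : ((PP/N)/PP)\PP
        [3,6] PP   >
          [3,5] PP/(PP\S)   <
            [3,4] "no" : N
            [4,5] "this" : (PP/(PP\S))\N
          [5,6] "slowly" : PP\S
      [6,7] "near" : N
    [7,8] "every" : (S\(S\NP))\PP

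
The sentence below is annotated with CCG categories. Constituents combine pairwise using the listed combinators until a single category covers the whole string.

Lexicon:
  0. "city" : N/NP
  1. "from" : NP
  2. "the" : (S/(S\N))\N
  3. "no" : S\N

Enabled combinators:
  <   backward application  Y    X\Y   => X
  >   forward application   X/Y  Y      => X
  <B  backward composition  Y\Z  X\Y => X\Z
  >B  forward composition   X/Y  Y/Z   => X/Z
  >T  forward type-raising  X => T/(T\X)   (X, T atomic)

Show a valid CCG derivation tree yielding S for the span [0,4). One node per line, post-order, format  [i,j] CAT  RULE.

[0,1] N/NP  lex  "city"
[1,2] NP  lex  "from"
[0,2] N  >  k=1
[2,3] (S/(S\N))\N  lex  "the"
[0,3] S/(S\N)  <  k=2
[3,4] S\N  lex  "no"
[0,4] S  >  k=3

[0,4] S   >
  [0,3] S/(S\N)   <
    [0,2] N   >
      [0,1] "city" : N/NP
      [1,2] "from" : NP
    [2,3] "the" : (S/(S\N))\N
  [3,4] "no" : S\N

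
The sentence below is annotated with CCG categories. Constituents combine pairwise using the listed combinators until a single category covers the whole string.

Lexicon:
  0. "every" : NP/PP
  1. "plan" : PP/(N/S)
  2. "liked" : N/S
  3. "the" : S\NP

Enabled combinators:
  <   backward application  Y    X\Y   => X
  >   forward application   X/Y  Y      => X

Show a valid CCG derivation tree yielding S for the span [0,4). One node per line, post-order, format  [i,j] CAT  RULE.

[0,4] S   <
  [0,3] NP   >
    [0,1] "every" : NP/PP
    [1,3] PP   >
      [1,2] "plan" : PP/(N/S)
      [2,3] "liked" : N/S
  [3,4] "the" : S\NP

[0,1] NP/PP  lex  "every"
[1,2] PP/(N/S)  lex  "plan"
[2,3] N/S  lex  "liked"
[1,3] PP  >  k=2
[0,3] NP  >  k=1
[3,4] S\NP  lex  "the"
[0,4] S  <  k=3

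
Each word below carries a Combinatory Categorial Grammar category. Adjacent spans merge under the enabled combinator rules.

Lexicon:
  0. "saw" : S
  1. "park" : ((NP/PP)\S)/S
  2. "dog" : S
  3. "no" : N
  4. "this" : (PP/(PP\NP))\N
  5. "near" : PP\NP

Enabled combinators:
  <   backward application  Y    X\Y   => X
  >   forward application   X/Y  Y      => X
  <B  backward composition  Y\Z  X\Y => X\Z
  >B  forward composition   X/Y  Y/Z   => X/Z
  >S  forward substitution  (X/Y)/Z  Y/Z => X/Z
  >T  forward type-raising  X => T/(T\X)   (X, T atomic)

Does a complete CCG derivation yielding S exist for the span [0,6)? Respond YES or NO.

S ((NP/PP)\S)/S S N (PP/(PP\NP))\N PP\NP
CKY chart[0,6] = {N/(N\NP), NP, NP/(NP\NP), NP/(PP\PP), PP/(PP\NP), S/(S\NP)}; S ∉ chart

NO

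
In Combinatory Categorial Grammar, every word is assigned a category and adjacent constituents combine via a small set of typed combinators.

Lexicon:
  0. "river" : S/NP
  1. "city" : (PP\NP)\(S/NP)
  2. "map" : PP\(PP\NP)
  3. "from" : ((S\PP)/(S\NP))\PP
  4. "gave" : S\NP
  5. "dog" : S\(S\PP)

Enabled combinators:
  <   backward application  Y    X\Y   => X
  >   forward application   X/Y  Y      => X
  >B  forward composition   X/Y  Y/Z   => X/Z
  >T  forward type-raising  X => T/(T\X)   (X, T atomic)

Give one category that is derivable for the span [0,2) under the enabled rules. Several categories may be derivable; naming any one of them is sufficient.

[0,6] S   <
  [0,5] S\PP   >
    [0,4] (S\PP)/(S\NP)   <
      [0,3] PP   <
        [0,2] PP\NP   <
          [0,1] "river" : S/NP
          [1,2] "city" : (PP\NP)\(S/NP)
        [2,3] "map" : PP\(PP\NP)
      [3,4] "from" : ((S\PP)/(S\NP))\PP
    [4,5] "gave" : S\NP
  [5,6] "dog" : S\(S\PP)

PP\NP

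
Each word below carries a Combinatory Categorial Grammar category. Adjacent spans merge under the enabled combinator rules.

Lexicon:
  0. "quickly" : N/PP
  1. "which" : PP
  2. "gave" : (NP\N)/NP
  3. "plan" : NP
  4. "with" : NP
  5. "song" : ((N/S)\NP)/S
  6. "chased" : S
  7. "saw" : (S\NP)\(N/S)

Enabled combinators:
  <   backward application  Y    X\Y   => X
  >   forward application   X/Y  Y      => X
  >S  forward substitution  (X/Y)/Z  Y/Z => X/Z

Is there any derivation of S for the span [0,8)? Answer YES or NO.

YES

[0,8] S   <
  [0,4] NP   <
    [0,2] N   >
      [0,1] "quickly" : N/PP
      [1,2] "which" : PP
    [2,4] NP\N   >
      [2,3] "gave" : (NP\N)/NP
      [3,4] "plan" : NP
  [4,8] S\NP   <
    [4,7] N/S   <
      [4,5] "with" : NP
      [5,7] (N/S)\NP   >
        [5,6] "song" : ((N/S)\NP)/S
        [6,7] "chased" : S
    [7,8] "saw" : (S\NP)\(N/S)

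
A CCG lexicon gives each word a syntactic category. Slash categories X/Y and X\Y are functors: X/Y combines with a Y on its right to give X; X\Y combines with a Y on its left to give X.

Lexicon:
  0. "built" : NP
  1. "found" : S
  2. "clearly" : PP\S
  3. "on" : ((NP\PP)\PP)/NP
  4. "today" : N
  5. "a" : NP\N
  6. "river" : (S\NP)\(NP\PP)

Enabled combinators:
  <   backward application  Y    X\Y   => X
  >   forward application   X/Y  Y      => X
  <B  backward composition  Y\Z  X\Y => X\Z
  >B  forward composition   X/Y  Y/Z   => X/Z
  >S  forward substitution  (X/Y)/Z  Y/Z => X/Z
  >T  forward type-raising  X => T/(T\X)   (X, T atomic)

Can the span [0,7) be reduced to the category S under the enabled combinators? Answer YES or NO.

YES

[0,7] S   >
  [0,1] S/(S\NP)   >T
    [0,1] "built" : NP
  [1,7] S\NP   <
    [1,6] NP\PP   <
      [1,3] PP   >
        [1,2] PP/(PP\S)   >T
          [1,2] "found" : S
        [2,3] "clearly" : PP\S
      [3,6] (NP\PP)\PP   >
        [3,4] "on" : ((NP\PP)\PP)/NP
        [4,6] NP   <
          [4,5] "today" : N
          [5,6] "a" : NP\N
    [6,7] "river" : (S\NP)\(NP\PP)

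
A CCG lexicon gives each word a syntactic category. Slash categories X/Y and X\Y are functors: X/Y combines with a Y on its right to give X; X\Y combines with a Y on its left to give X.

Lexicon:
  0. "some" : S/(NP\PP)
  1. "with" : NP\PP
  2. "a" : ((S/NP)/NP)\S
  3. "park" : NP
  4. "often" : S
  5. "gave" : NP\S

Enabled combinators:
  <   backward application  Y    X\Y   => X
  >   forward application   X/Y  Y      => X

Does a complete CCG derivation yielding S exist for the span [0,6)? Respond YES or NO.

[0,6] S   >
  [0,4] S/NP   >
    [0,3] (S/NP)/NP   <
      [0,2] S   >
        [0,1] "some" : S/(NP\PP)
        [1,2] "with" : NP\PP
      [2,3] "a" : ((S/NP)/NP)\S
    [3,4] "park" : NP
  [4,6] NP   <
    [4,5] "often" : S
    [5,6] "gave" : NP\S

YES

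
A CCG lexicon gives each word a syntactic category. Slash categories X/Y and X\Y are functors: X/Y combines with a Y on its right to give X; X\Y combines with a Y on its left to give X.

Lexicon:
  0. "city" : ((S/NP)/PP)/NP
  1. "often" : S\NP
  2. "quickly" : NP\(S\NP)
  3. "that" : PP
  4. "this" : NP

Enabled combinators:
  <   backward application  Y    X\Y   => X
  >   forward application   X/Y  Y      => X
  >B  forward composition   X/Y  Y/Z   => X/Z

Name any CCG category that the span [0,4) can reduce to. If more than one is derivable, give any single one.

S/NP

[0,5] S   >
  [0,4] S/NP   >
    [0,3] (S/NP)/PP   >
      [0,1] "city" : ((S/NP)/PP)/NP
      [1,3] NP   <
        [1,2] "often" : S\NP
        [2,3] "quickly" : NP\(S\NP)
    [3,4] "that" : PP
  [4,5] "this" : NP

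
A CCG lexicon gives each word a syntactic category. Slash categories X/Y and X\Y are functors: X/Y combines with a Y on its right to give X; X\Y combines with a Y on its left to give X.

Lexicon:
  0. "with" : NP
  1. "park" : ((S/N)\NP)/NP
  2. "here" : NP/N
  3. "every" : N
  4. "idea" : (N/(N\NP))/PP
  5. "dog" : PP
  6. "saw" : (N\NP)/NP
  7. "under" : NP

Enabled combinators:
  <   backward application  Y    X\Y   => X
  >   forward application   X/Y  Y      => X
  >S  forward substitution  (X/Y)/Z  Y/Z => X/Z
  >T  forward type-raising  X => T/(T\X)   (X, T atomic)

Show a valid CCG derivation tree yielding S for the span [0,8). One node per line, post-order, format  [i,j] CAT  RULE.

[0,8] S   >
  [0,4] S/N   <
    [0,1] "with" : NP
    [1,4] (S/N)\NP   >
      [1,2] "park" : ((S/N)\NP)/NP
      [2,4] NP   >
        [2,3] "here" : NP/N
        [3,4] "every" : N
  [4,8] N   >
    [4,6] N/(N\NP)   >
      [4,5] "idea" : (N/(N\NP))/PP
      [5,6] "dog" : PP
    [6,8] N\NP   >
      [6,7] "saw" : (N\NP)/NP
      [7,8] "under" : NP

[0,1] NP  lex  "with"
[1,2] ((S/N)\NP)/NP  lex  "park"
[2,3] NP/N  lex  "here"
[3,4] N  lex  "every"
[2,4] NP  >  k=3
[1,4] (S/N)\NP  >  k=2
[0,4] S/N  <  k=1
[4,5] (N/(N\NP))/PP  lex  "idea"
[5,6] PP  lex  "dog"
[4,6] N/(N\NP)  >  k=5
[6,7] (N\NP)/NP  lex  "saw"
[7,8] NP  lex  "under"
[6,8] N\NP  >  k=7
[4,8] N  >  k=6
[0,8] S  >  k=4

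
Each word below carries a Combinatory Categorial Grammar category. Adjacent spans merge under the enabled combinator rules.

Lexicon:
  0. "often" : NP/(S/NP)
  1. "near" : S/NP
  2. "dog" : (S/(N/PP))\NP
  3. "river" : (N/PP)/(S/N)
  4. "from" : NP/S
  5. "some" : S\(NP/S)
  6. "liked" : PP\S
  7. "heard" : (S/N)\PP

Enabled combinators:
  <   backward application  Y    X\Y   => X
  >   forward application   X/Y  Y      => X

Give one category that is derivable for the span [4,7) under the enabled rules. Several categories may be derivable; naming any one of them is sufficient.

PP

[0,8] S   >
  [0,3] S/(N/PP)   <
    [0,2] NP   >
      [0,1] "often" : NP/(S/NP)
      [1,2] "near" : S/NP
    [2,3] "dog" : (S/(N/PP))\NP
  [3,8] N/PP   >
    [3,4] "river" : (N/PP)/(S/N)
    [4,8] S/N   <
      [4,7] PP   <
        [4,6] S   <
          [4,5] "from" : NP/S
          [5,6] "some" : S\(NP/S)
        [6,7] "liked" : PP\S
      [7,8] "heard" : (S/N)\PP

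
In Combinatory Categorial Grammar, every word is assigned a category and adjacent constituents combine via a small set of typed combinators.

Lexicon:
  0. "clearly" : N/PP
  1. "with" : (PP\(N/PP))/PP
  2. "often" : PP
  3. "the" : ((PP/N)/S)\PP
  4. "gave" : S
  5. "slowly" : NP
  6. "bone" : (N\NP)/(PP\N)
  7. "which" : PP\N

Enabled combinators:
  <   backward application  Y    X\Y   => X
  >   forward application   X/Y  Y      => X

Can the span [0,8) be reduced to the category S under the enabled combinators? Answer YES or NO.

NO

N/PP (PP\(N/PP))/PP PP ((PP/N)/S)\PP S NP (N\NP)/(PP\N) PP\N
CKY chart[0,8] = {PP}; S ∉ chart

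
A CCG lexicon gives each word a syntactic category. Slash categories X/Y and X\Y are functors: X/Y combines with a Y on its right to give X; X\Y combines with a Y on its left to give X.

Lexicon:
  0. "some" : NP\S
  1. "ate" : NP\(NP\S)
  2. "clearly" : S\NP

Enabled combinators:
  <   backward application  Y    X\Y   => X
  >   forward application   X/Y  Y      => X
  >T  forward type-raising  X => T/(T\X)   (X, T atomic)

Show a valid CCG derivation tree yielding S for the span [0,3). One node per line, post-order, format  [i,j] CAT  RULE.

[0,3] S   <
  [0,2] NP   <
    [0,1] "some" : NP\S
    [1,2] "ate" : NP\(NP\S)
  [2,3] "clearly" : S\NP

[0,1] NP\S  lex  "some"
[1,2] NP\(NP\S)  lex  "ate"
[0,2] NP  <  k=1
[2,3] S\NP  lex  "clearly"
[0,3] S  <  k=2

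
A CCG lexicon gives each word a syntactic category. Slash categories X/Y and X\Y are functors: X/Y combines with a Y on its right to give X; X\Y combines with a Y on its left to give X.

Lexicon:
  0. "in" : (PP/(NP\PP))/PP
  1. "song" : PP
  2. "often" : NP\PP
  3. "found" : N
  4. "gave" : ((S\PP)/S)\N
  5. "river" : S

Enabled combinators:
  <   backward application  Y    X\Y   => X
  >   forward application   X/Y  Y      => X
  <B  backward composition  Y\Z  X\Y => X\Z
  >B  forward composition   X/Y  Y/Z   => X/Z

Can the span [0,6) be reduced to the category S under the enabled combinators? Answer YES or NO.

[0,6] S   <
  [0,3] PP   >
    [0,2] PP/(NP\PP)   >
      [0,1] "in" : (PP/(NP\PP))/PP
      [1,2] "song" : PP
    [2,3] "often" : NP\PP
  [3,6] S\PP   >
    [3,5] (S\PP)/S   <
      [3,4] "found" : N
      [4,5] "gave" : ((S\PP)/S)\N
    [5,6] "river" : S

YES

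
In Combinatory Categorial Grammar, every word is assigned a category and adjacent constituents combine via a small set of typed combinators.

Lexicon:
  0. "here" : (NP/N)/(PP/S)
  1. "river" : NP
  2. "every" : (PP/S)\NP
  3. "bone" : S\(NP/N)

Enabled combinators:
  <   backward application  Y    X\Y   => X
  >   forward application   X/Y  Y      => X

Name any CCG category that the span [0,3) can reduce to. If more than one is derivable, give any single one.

[0,4] S   <
  [0,3] NP/N   >
    [0,1] "here" : (NP/N)/(PP/S)
    [1,3] PP/S   <
      [1,2] "river" : NP
      [2,3] "every" : (PP/S)\NP
  [3,4] "bone" : S\(NP/N)

NP/N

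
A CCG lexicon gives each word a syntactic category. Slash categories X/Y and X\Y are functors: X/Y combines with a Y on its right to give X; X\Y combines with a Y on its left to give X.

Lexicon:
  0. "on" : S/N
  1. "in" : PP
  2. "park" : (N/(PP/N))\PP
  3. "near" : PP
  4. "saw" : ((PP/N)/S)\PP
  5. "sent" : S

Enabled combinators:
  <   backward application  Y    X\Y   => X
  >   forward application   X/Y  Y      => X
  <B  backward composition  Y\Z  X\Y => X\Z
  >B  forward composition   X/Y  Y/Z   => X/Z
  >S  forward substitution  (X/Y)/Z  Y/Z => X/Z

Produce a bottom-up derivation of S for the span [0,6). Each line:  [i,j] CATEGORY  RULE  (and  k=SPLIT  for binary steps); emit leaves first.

[0,6] S   >
  [0,1] "on" : S/N
  [1,6] N   >
    [1,3] N/(PP/N)   <
      [1,2] "in" : PP
      [2,3] "park" : (N/(PP/N))\PP
    [3,6] PP/N   >
      [3,5] (PP/N)/S   <
        [3,4] "near" : PP
        [4,5] "saw" : ((PP/N)/S)\PP
      [5,6] "sent" : S

[0,1] S/N  lex  "on"
[1,2] PP  lex  "in"
[2,3] (N/(PP/N))\PP  lex  "park"
[1,3] N/(PP/N)  <  k=2
[3,4] PP  lex  "near"
[4,5] ((PP/N)/S)\PP  lex  "saw"
[3,5] (PP/N)/S  <  k=4
[5,6] S  lex  "sent"
[3,6] PP/N  >  k=5
[1,6] N  >  k=3
[0,6] S  >  k=1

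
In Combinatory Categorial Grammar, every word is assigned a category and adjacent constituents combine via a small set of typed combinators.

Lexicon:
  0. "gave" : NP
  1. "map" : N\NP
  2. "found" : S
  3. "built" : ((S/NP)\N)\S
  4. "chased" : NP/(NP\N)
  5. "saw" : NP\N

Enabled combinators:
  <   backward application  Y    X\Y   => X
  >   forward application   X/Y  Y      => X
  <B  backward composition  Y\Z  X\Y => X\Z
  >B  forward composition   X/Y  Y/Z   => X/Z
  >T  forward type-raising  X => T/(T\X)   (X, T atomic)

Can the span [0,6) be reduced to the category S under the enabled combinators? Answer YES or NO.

[0,6] S   >
  [0,4] S/NP   <
    [0,2] N   <
      [0,1] "gave" : NP
      [1,2] "map" : N\NP
    [2,4] (S/NP)\N   <
      [2,3] "found" : S
      [3,4] "built" : ((S/NP)\N)\S
  [4,6] NP   >
    [4,5] "chased" : NP/(NP\N)
    [5,6] "saw" : NP\N

YES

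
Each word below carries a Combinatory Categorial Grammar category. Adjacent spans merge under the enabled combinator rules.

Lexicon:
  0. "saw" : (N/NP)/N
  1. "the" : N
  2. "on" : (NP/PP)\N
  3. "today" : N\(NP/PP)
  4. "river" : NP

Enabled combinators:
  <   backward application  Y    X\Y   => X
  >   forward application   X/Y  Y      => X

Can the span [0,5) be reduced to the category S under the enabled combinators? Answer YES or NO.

NO

(N/NP)/N N (NP/PP)\N N\(NP/PP) NP
CKY chart[0,5] = {N}; S ∉ chart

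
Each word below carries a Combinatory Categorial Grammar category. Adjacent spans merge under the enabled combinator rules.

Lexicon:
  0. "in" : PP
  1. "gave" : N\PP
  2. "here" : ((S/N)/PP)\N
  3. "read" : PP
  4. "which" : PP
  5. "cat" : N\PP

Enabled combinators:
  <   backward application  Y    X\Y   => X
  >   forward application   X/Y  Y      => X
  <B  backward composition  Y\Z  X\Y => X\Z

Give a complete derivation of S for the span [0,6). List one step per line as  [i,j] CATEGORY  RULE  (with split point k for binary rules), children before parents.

[0,6] S   >
  [0,4] S/N   >
    [0,3] (S/N)/PP   <
      [0,2] N   <
        [0,1] "in" : PP
        [1,2] "gave" : N\PP
      [2,3] "here" : ((S/N)/PP)\N
    [3,4] "read" : PP
  [4,6] N   <
    [4,5] "which" : PP
    [5,6] "cat" : N\PP

[0,1] PP  lex  "in"
[1,2] N\PP  lex  "gave"
[0,2] N  <  k=1
[2,3] ((S/N)/PP)\N  lex  "here"
[0,3] (S/N)/PP  <  k=2
[3,4] PP  lex  "read"
[0,4] S/N  >  k=3
[4,5] PP  lex  "which"
[5,6] N\PP  lex  "cat"
[4,6] N  <  k=5
[0,6] S  >  k=4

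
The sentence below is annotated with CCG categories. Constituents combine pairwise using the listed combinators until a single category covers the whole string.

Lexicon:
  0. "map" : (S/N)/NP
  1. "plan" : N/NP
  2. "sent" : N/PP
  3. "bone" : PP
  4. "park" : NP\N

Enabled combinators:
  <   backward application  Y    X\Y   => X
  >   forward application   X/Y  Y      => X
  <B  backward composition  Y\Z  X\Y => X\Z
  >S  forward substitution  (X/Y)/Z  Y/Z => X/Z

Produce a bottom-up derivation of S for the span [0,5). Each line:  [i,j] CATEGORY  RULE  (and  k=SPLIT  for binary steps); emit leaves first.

[0,5] S   >
  [0,2] S/NP   >S
    [0,1] "map" : (S/N)/NP
    [1,2] "plan" : N/NP
  [2,5] NP   <
    [2,4] N   >
      [2,3] "sent" : N/PP
      [3,4] "bone" : PP
    [4,5] "park" : NP\N

[0,1] (S/N)/NP  lex  "map"
[1,2] N/NP  lex  "plan"
[0,2] S/NP  >S  k=1
[2,3] N/PP  lex  "sent"
[3,4] PP  lex  "bone"
[2,4] N  >  k=3
[4,5] NP\N  lex  "park"
[2,5] NP  <  k=4
[0,5] S  >  k=2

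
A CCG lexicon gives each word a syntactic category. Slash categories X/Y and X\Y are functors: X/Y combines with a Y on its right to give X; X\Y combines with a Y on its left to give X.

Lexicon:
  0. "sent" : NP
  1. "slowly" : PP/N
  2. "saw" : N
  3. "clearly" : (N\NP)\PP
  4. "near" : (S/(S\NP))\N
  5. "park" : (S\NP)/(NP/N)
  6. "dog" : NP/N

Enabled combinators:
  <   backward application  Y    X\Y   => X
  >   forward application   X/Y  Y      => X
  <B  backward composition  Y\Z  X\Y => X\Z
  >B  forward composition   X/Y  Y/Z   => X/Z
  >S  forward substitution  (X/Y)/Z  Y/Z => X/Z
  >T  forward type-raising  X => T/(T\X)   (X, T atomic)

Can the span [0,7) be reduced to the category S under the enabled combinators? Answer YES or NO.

[0,7] S   >
  [0,5] S/(S\NP)   <
    [0,4] N   <
      [0,1] "sent" : NP
      [1,4] N\NP   <
        [1,3] PP   >
          [1,2] "slowly" : PP/N
          [2,3] "saw" : N
        [3,4] "clearly" : (N\NP)\PP
    [4,5] "near" : (S/(S\NP))\N
  [5,7] S\NP   >
    [5,6] "park" : (S\NP)/(NP/N)
    [6,7] "dog" : NP/N

YES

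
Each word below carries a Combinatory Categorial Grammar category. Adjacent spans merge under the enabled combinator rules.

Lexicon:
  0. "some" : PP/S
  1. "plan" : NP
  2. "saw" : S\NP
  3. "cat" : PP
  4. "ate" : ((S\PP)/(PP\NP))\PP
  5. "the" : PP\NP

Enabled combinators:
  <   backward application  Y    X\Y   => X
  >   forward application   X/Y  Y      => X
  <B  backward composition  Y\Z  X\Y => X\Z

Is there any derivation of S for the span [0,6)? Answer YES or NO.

[0,6] S   <
  [0,3] PP   >
    [0,1] "some" : PP/S
    [1,3] S   <
      [1,2] "plan" : NP
      [2,3] "saw" : S\NP
  [3,6] S\PP   >
    [3,5] (S\PP)/(PP\NP)   <
      [3,4] "cat" : PP
      [4,5] "ate" : ((S\PP)/(PP\NP))\PP
    [5,6] "the" : PP\NP

YES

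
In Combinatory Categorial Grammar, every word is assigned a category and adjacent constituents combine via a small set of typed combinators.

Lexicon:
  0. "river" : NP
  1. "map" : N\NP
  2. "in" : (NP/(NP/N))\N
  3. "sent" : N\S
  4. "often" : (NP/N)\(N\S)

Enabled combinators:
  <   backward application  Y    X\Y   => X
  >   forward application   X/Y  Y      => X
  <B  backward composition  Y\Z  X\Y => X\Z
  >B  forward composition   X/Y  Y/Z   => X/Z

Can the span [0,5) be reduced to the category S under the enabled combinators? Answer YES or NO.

NO

NP N\NP (NP/(NP/N))\N N\S (NP/N)\(N\S)
CKY chart[0,5] = {NP}; S ∉ chart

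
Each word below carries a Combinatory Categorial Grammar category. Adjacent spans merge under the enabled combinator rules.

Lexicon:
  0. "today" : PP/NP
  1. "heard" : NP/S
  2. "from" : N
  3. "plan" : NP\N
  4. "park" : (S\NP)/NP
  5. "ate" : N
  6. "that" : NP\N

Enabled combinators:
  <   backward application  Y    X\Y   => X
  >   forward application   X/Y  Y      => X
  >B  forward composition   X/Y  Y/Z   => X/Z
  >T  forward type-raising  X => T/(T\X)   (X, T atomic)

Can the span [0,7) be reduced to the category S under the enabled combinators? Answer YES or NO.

PP/NP NP/S N NP\N (S\NP)/NP N NP\N
CKY chart[0,7] = {N/(N\PP), NP/(NP\PP), PP, PP/(NP\NP), PP/(PP\PP), PP/(S\S), S/(S\PP)}; S ∉ chart

NO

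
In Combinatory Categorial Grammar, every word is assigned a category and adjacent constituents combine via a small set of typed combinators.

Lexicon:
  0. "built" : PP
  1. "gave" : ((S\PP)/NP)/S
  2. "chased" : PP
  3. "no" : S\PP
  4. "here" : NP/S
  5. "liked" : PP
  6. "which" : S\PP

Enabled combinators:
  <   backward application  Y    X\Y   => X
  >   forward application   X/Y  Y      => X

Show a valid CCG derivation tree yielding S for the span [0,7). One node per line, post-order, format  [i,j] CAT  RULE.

[0,1] PP  lex  "built"
[1,2] ((S\PP)/NP)/S  lex  "gave"
[2,3] PP  lex  "chased"
[3,4] S\PP  lex  "no"
[2,4] S  <  k=3
[1,4] (S\PP)/NP  >  k=2
[4,5] NP/S  lex  "here"
[5,6] PP  lex  "liked"
[6,7] S\PP  lex  "which"
[5,7] S  <  k=6
[4,7] NP  >  k=5
[1,7] S\PP  >  k=4
[0,7] S  <  k=1

[0,7] S   <
  [0,1] "built" : PP
  [1,7] S\PP   >
    [1,4] (S\PP)/NP   >
      [1,2] "gave" : ((S\PP)/NP)/S
      [2,4] S   <
        [2,3] "chased" : PP
        [3,4] "no" : S\PP
    [4,7] NP   >
      [4,5] "here" : NP/S
      [5,7] S   <
        [5,6] "liked" : PP
        [6,7] "which" : S\PP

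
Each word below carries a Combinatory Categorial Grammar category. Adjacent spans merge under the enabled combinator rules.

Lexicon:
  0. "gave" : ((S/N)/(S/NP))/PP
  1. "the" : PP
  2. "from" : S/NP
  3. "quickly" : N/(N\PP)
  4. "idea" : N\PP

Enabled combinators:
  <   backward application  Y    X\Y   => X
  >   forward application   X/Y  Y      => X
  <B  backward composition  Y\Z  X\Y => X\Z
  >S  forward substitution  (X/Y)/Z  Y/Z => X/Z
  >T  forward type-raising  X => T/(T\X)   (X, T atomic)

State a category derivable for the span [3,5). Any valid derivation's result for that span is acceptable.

N

[0,5] S   >
  [0,3] S/N   >
    [0,2] (S/N)/(S/NP)   >
      [0,1] "gave" : ((S/N)/(S/NP))/PP
      [1,2] "the" : PP
    [2,3] "from" : S/NP
  [3,5] N   >
    [3,4] "quickly" : N/(N\PP)
    [4,5] "idea" : N\PP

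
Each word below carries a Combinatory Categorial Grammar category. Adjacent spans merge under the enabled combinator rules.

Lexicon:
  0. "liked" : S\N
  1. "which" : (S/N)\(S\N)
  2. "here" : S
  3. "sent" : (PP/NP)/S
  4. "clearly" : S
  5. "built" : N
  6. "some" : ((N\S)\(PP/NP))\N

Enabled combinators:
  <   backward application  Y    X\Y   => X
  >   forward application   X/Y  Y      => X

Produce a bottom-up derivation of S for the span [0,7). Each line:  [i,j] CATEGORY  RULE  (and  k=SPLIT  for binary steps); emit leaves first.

[0,1] S\N  lex  "liked"
[1,2] (S/N)\(S\N)  lex  "which"
[0,2] S/N  <  k=1
[2,3] S  lex  "here"
[3,4] (PP/NP)/S  lex  "sent"
[4,5] S  lex  "clearly"
[3,5] PP/NP  >  k=4
[5,6] N  lex  "built"
[6,7] ((N\S)\(PP/NP))\N  lex  "some"
[5,7] (N\S)\(PP/NP)  <  k=6
[3,7] N\S  <  k=5
[2,7] N  <  k=3
[0,7] S  >  k=2

[0,7] S   >
  [0,2] S/N   <
    [0,1] "liked" : S\N
    [1,2] "which" : (S/N)\(S\N)
  [2,7] N   <
    [2,3] "here" : S
    [3,7] N\S   <
      [3,5] PP/NP   >
        [3,4] "sent" : (PP/NP)/S
        [4,5] "clearly" : S
      [5,7] (N\S)\(PP/NP)   <
        [5,6] "built" : N
        [6,7] "some" : ((N\S)\(PP/NP))\N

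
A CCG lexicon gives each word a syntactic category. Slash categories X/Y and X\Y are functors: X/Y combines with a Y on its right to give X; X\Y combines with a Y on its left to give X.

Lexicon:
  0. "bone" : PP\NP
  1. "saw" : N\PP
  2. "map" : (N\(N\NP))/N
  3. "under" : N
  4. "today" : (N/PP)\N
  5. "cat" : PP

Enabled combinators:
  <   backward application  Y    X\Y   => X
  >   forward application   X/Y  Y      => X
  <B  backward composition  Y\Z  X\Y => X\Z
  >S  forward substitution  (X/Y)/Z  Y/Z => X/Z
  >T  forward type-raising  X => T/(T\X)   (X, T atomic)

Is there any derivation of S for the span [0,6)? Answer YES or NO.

NO

PP\NP N\PP (N\(N\NP))/N N (N/PP)\N PP
CKY chart[0,6] = {N, N/(N\N), NP/(NP\N), PP/(PP\N), S/(S\N)}; S ∉ chart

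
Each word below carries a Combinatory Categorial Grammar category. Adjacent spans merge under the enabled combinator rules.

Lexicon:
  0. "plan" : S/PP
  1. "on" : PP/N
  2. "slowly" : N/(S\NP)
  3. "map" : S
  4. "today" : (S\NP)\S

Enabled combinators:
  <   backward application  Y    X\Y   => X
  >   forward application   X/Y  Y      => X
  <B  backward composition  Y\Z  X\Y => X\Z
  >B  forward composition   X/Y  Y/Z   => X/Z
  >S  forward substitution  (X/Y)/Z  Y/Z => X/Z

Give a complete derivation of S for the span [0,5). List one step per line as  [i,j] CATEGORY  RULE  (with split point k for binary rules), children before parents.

[0,5] S   >
  [0,1] "plan" : S/PP
  [1,5] PP   >
    [1,2] "on" : PP/N
    [2,5] N   >
      [2,3] "slowly" : N/(S\NP)
      [3,5] S\NP   <
        [3,4] "map" : S
        [4,5] "today" : (S\NP)\S

[0,1] S/PP  lex  "plan"
[1,2] PP/N  lex  "on"
[2,3] N/(S\NP)  lex  "slowly"
[3,4] S  lex  "map"
[4,5] (S\NP)\S  lex  "today"
[3,5] S\NP  <  k=4
[2,5] N  >  k=3
[1,5] PP  >  k=2
[0,5] S  >  k=1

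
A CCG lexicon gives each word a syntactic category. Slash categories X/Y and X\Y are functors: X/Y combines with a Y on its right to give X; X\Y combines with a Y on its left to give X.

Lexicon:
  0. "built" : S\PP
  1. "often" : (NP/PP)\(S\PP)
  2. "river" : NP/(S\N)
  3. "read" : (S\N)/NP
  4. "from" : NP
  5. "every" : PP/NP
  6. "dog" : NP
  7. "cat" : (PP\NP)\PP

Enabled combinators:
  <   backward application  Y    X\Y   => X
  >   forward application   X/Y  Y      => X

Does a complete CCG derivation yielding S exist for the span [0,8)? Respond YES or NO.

S\PP (NP/PP)\(S\PP) NP/(S\N) (S\N)/NP NP PP/NP NP (PP\NP)\PP
CKY chart[0,8] = {NP}; S ∉ chart

NO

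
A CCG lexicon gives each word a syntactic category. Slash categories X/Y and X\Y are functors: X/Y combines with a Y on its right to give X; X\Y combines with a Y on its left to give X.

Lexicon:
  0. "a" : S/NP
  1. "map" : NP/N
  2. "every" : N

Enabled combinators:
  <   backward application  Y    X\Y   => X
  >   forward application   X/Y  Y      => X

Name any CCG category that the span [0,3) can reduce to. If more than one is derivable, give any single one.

S

[0,3] S   >
  [0,1] "a" : S/NP
  [1,3] NP   >
    [1,2] "map" : NP/N
    [2,3] "every" : N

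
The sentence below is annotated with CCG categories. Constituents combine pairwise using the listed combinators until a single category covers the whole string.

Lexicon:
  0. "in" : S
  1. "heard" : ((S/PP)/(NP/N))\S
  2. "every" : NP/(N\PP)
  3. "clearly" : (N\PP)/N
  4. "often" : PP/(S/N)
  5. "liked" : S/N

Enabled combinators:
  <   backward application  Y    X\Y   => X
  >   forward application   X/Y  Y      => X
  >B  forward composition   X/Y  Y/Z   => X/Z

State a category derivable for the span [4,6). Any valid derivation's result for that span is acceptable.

[0,6] S   >
  [0,4] S/PP   >
    [0,2] (S/PP)/(NP/N)   <
      [0,1] "in" : S
      [1,2] "heard" : ((S/PP)/(NP/N))\S
    [2,4] NP/N   >B
      [2,3] "every" : NP/(N\PP)
      [3,4] "clearly" : (N\PP)/N
  [4,6] PP   >
    [4,5] "often" : PP/(S/N)
    [5,6] "liked" : S/N

PP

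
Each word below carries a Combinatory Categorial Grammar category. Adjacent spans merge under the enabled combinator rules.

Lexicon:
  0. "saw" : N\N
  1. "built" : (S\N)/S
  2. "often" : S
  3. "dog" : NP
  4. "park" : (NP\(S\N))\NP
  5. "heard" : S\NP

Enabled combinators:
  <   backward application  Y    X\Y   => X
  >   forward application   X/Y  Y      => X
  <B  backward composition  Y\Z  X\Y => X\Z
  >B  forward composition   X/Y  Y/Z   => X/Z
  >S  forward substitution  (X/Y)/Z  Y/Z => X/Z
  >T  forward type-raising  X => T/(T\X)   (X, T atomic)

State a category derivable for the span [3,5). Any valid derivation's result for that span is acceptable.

[0,6] S   <
  [0,5] NP   <
    [0,3] S\N   <B
      [0,1] "saw" : N\N
      [1,3] S\N   >
        [1,2] "built" : (S\N)/S
        [2,3] "often" : S
    [3,5] NP\(S\N)   <
      [3,4] "dog" : NP
      [4,5] "park" : (NP\(S\N))\NP
  [5,6] "heard" : S\NP

NP\(S\N)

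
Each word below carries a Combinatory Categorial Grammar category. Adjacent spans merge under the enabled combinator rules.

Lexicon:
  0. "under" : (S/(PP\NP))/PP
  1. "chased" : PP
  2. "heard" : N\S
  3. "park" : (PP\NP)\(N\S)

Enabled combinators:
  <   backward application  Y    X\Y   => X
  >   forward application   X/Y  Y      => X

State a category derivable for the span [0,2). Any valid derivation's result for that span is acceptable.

[0,4] S   >
  [0,2] S/(PP\NP)   >
    [0,1] "under" : (S/(PP\NP))/PP
    [1,2] "chased" : PP
  [2,4] PP\NP   <
    [2,3] "heard" : N\S
    [3,4] "park" : (PP\NP)\(N\S)

S/(PP\NP)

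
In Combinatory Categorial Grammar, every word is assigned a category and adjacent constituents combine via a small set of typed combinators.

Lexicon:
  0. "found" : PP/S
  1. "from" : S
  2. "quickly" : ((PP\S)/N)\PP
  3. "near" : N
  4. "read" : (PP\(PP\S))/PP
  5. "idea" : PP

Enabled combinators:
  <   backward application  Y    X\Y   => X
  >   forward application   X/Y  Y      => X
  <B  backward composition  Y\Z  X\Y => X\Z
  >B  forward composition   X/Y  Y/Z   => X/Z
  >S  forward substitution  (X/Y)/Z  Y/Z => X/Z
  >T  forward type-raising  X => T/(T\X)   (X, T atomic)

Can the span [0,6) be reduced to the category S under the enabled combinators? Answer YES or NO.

NO

PP/S S ((PP\S)/N)\PP N (PP\(PP\S))/PP PP
CKY chart[0,6] = {N/(N\PP), NP/(NP\PP), PP, PP/(PP\PP), S/(S\PP)}; S ∉ chart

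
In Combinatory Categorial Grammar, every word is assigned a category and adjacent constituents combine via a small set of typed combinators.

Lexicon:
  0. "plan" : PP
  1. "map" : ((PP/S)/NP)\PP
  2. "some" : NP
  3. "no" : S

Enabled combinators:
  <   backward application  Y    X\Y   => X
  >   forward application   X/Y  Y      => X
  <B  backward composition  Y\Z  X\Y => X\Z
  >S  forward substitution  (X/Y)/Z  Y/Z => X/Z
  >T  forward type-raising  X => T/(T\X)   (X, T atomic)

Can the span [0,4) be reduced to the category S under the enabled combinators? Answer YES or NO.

NO

PP ((PP/S)/NP)\PP NP S
CKY chart[0,4] = {N/(N\PP), NP/(NP\PP), PP, PP/(PP\PP), S/(S\PP)}; S ∉ chart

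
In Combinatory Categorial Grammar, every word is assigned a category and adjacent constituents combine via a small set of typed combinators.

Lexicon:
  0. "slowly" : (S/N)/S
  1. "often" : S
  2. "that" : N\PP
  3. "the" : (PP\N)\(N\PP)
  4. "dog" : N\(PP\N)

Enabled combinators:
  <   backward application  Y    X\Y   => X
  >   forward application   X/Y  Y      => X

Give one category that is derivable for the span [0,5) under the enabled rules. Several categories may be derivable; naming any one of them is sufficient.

S

[0,5] S   >
  [0,2] S/N   >
    [0,1] "slowly" : (S/N)/S
    [1,2] "often" : S
  [2,5] N   <
    [2,4] PP\N   <
      [2,3] "that" : N\PP
      [3,4] "the" : (PP\N)\(N\PP)
    [4,5] "dog" : N\(PP\N)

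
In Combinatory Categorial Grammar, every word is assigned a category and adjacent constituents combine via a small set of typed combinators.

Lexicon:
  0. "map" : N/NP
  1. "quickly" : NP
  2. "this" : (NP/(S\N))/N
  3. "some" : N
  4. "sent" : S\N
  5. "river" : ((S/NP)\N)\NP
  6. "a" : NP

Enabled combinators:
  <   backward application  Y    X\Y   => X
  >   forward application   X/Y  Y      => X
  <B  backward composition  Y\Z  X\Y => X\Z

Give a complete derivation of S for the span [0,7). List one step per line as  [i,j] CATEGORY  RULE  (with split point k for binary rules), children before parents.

[0,7] S   >
  [0,6] S/NP   <
    [0,2] N   >
      [0,1] "map" : N/NP
      [1,2] "quickly" : NP
    [2,6] (S/NP)\N   <
      [2,5] NP   >
        [2,4] NP/(S\N)   >
          [2,3] "this" : (NP/(S\N))/N
          [3,4] "some" : N
        [4,5] "sent" : S\N
      [5,6] "river" : ((S/NP)\N)\NP
  [6,7] "a" : NP

[0,1] N/NP  lex  "map"
[1,2] NP  lex  "quickly"
[0,2] N  >  k=1
[2,3] (NP/(S\N))/N  lex  "this"
[3,4] N  lex  "some"
[2,4] NP/(S\N)  >  k=3
[4,5] S\N  lex  "sent"
[2,5] NP  >  k=4
[5,6] ((S/NP)\N)\NP  lex  "river"
[2,6] (S/NP)\N  <  k=5
[0,6] S/NP  <  k=2
[6,7] NP  lex  "a"
[0,7] S  >  k=6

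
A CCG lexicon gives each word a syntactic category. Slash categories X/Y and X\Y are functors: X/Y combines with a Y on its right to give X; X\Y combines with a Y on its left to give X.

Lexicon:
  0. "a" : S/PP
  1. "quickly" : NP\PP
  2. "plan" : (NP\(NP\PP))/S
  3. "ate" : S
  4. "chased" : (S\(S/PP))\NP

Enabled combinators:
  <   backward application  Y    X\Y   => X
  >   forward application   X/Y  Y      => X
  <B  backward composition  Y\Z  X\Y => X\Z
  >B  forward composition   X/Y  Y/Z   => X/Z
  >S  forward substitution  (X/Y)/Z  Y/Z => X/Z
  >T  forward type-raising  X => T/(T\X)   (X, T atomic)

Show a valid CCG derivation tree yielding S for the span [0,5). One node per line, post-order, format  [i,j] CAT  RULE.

[0,1] S/PP  lex  "a"
[1,2] NP\PP  lex  "quickly"
[2,3] (NP\(NP\PP))/S  lex  "plan"
[3,4] S  lex  "ate"
[2,4] NP\(NP\PP)  >  k=3
[1,4] NP  <  k=2
[4,5] (S\(S/PP))\NP  lex  "chased"
[1,5] S\(S/PP)  <  k=4
[0,5] S  <  k=1

[0,5] S   <
  [0,1] "a" : S/PP
  [1,5] S\(S/PP)   <
    [1,4] NP   <
      [1,2] "quickly" : NP\PP
      [2,4] NP\(NP\PP)   >
        [2,3] "plan" : (NP\(NP\PP))/S
        [3,4] "ate" : S
    [4,5] "chased" : (S\(S/PP))\NP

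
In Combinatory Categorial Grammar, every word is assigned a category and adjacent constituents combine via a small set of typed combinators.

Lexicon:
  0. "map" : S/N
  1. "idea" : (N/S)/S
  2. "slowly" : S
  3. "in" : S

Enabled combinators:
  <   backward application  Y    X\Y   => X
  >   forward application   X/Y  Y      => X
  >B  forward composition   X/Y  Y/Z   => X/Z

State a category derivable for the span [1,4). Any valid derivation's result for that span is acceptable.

[0,4] S   >
  [0,1] "map" : S/N
  [1,4] N   >
    [1,3] N/S   >
      [1,2] "idea" : (N/S)/S
      [2,3] "slowly" : S
    [3,4] "in" : S

N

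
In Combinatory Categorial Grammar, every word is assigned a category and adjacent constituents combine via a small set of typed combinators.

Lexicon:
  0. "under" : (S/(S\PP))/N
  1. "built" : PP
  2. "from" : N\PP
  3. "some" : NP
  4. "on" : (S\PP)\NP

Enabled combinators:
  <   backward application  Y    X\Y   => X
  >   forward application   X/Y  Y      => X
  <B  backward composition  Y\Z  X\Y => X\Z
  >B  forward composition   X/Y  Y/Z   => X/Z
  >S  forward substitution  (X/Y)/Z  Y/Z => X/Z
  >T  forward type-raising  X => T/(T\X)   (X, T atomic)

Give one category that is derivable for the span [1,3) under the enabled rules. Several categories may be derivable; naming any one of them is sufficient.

[0,5] S   >
  [0,3] S/(S\PP)   >
    [0,1] "under" : (S/(S\PP))/N
    [1,3] N   <
      [1,2] "built" : PP
      [2,3] "from" : N\PP
  [3,5] S\PP   <
    [3,4] "some" : NP
    [4,5] "on" : (S\PP)\NP

N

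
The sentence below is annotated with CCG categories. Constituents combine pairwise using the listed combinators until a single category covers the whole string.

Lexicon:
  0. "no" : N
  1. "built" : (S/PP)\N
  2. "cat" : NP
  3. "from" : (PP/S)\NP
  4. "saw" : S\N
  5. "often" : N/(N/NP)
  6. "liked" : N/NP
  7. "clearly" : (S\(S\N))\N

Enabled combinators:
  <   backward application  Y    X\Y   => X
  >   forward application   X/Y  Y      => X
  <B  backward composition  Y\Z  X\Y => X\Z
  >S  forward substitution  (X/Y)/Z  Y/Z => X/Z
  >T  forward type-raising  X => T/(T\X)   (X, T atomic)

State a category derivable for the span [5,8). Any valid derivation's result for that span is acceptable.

[0,8] S   >
  [0,2] S/PP   <
    [0,1] "no" : N
    [1,2] "built" : (S/PP)\N
  [2,8] PP   >
    [2,4] PP/S   <
      [2,3] "cat" : NP
      [3,4] "from" : (PP/S)\NP
    [4,8] S   <
      [4,5] "saw" : S\N
      [5,8] S\(S\N)   <
        [5,7] N   >
          [5,6] "often" : N/(N/NP)
          [6,7] "liked" : N/NP
        [7,8] "clearly" : (S\(S\N))\N

S\(S\N)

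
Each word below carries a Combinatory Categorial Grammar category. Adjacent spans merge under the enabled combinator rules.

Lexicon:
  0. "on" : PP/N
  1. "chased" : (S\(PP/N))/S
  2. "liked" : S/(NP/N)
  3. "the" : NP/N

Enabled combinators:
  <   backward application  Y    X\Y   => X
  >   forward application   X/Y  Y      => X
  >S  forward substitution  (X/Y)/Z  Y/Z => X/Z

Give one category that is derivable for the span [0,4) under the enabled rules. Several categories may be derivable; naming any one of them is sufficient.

[0,4] S   <
  [0,1] "on" : PP/N
  [1,4] S\(PP/N)   >
    [1,2] "chased" : (S\(PP/N))/S
    [2,4] S   >
      [2,3] "liked" : S/(NP/N)
      [3,4] "the" : NP/N

S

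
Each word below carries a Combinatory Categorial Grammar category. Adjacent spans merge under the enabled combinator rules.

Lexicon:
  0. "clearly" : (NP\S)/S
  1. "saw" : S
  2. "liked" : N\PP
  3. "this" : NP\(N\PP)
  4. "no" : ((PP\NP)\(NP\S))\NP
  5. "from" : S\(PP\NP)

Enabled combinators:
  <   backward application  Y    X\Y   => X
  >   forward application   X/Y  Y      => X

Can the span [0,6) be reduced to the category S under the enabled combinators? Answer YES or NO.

YES

[0,6] S   <
  [0,5] PP\NP   <
    [0,2] NP\S   >
      [0,1] "clearly" : (NP\S)/S
      [1,2] "saw" : S
    [2,5] (PP\NP)\(NP\S)   <
      [2,4] NP   <
        [2,3] "liked" : N\PP
        [3,4] "this" : NP\(N\PP)
      [4,5] "no" : ((PP\NP)\(NP\S))\NP
  [5,6] "from" : S\(PP\NP)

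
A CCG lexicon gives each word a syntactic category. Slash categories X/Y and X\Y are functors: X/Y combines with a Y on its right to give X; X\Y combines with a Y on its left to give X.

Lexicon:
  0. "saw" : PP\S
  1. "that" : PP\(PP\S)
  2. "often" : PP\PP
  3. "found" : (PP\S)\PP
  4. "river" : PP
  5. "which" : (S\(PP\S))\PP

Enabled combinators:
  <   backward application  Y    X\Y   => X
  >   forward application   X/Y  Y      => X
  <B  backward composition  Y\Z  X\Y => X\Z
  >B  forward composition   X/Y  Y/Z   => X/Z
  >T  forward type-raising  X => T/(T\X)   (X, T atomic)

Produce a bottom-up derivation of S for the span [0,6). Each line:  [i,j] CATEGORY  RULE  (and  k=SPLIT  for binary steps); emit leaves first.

[0,6] S   <
  [0,2] PP   <
    [0,1] "saw" : PP\S
    [1,2] "that" : PP\(PP\S)
  [2,6] S\PP   <B
    [2,3] "often" : PP\PP
    [3,6] S\PP   <B
      [3,4] "found" : (PP\S)\PP
      [4,6] S\(PP\S)   <
        [4,5] "river" : PP
        [5,6] "which" : (S\(PP\S))\PP

[0,1] PP\S  lex  "saw"
[1,2] PP\(PP\S)  lex  "that"
[0,2] PP  <  k=1
[2,3] PP\PP  lex  "often"
[3,4] (PP\S)\PP  lex  "found"
[4,5] PP  lex  "river"
[5,6] (S\(PP\S))\PP  lex  "which"
[4,6] S\(PP\S)  <  k=5
[3,6] S\PP  <B  k=4
[2,6] S\PP  <B  k=3
[0,6] S  <  k=2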